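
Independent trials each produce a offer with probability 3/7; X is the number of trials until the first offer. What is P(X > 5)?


P(X > 5) = P(first 5 trials all fail) = (1-p)^5 = (4/7)^5 = 1024/16807

1024/16807


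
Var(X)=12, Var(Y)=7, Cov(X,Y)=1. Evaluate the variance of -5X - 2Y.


Var(-5X - 2Y) = (-5)^2*Var(X) + (-2)^2*Var(Y) + 2*(-5)*(-2)*Cov(X,Y)
= 25*12 + 4*7 + 20*1
= 300 + 28 + 20 = 348

348


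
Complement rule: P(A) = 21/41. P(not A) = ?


P(A') = 1 - P(A) = 1 - 21/41 = 20/41

20/41


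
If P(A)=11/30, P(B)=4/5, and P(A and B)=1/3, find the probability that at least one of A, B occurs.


P(A∪B) = P(A) + P(B) - P(A∩B)
= 11/30 + 4/5 - 1/3 = 5/6

5/6


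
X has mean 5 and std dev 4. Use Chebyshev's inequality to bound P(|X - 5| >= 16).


k = 16/4 = 4
Chebyshev: P(|X-mu| >= k*sigma) <= 1/k^2 = 1/4^2 = 1/16

1/16


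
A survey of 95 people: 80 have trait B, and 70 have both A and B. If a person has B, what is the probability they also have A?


P(A|B) = P(A∩B)/P(B) = (70/95)/(80/95) = 70/80 = 7/8

7/8


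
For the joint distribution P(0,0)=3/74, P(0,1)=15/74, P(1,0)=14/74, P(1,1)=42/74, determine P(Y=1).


P(Y=1) = P(0,1)+P(1,1) = 15/74 + 42/74 = 57/74

57/74


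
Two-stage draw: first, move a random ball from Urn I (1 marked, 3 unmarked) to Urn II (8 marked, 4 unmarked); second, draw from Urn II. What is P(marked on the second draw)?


P(transfer marked) = 1/4; P(transfer unmarked) = 3/4
If marked transferred: Urn II has 9 marked of 13, so P(marked|marked moved) = 9/13
If unmarked transferred: Urn II has 8 marked of 13, so P(marked|unmarked moved) = 8/13
By total probability: P(marked) = 1/4*9/13 + 3/4*8/13 = 33/52

33/52


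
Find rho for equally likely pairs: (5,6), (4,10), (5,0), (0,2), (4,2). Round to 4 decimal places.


Cov(X,Y) = 1.2000, Var(X) = 3.4400, Var(Y) = 12.8000
rho = Cov/(sqrt(VarX)*sqrt(VarY)) = 0.1808

0.1808


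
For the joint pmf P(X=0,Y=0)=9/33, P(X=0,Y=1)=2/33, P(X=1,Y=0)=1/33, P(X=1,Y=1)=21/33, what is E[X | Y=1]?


P(Y=1) = 23/33
E[X|Y=1] = (0*2 + 1*21)/23 = 21/23

21/23


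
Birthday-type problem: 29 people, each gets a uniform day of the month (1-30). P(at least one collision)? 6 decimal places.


P(all different) = prod((30-i)/30 for i=0..28) = 0.000000
P(at least one match) = 1 - 0.000000 = 1.000000

1.000000


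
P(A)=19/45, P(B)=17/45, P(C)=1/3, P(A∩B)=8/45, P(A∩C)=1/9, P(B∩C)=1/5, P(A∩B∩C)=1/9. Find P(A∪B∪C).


P(A∪B∪C) = P(A)+P(B)+P(C) - P(AB)-P(AC)-P(BC) + P(ABC)
= 19/45+17/45+1/3 - 8/45-1/9-1/5 + 1/9
= 34/45

34/45


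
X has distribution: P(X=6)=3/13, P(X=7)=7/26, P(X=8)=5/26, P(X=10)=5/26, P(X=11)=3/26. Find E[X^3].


E[X^3] = sum(g(x)*P(x))
= 216*3/13 + 343*7/26 + 512*5/26 + 1000*5/26 + 1331*3/26
= 7625/13

7625/13


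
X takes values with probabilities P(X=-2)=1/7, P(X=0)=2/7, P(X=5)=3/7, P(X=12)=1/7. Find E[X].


E[X] = sum(x * P(x))
= -2*1/7 + 0*2/7 + 5*3/7 + 12*1/7
= 25/7

25/7


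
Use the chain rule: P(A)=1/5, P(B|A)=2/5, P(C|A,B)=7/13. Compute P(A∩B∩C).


P(A∩B∩C) = P(A) * P(B|A) * P(C|A∩B)
= 1/5 * 2/5 * 7/13
= 2/25 * 7/13 = 14/325

14/325


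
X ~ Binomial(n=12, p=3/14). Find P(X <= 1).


P(X<=1) = P(X=0) + P(X=1)
= 3138428376721/56693912375296 + 2567805035499/14173478093824
= 13409648518717/56693912375296

13409648518717/56693912375296


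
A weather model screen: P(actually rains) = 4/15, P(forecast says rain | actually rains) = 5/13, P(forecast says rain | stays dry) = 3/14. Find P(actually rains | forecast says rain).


P(A) = P(A|B)P(B) + P(A|B')P(B') = 5/13*4/15 + 3/14*11/15 = 709/2730
P(B|A) = P(A|B)P(B)/P(A) = (4/39)/(709/2730) = 280/709

280/709


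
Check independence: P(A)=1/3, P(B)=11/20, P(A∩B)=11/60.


P(A)*P(B) = 1/3*11/20 = 11/60
P(A∩B) = 11/60, which equals P(A)P(B), so independent

Yes, A and B are independent


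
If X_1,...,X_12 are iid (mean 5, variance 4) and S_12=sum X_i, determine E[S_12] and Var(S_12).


E[S_n] = n*mu = 12*5 = 60
Var(S_n) = n*sigma^2 = 12*4 = 48

E[S_12]=60, Var(S_12)=48


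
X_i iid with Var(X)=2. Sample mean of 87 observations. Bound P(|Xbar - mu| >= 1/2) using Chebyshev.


Var(Xbar) = Var(X)/n = 2/87
Chebyshev: P(|Xbar-mu| >= 1/2) <= Var(Xbar)/(1/2)^2 = (2/87)/(1/4) = 8/87

8/87


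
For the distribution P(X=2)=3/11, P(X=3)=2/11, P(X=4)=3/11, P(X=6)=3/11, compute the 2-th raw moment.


E[X^2] = sum(x^2 * P(x))
= 4*3/11 + 9*2/11 + 16*3/11 + 36*3/11
= 186/11

186/11


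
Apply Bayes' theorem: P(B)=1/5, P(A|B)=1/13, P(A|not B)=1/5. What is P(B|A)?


P(A) = P(A|B)P(B) + P(A|B')P(B') = 1/13*1/5 + 1/5*4/5 = 57/325
P(B|A) = P(A|B)P(B)/P(A) = (1/65)/(57/325) = 5/57

5/57


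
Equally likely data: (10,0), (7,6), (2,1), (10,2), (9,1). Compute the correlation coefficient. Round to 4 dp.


Cov(X,Y) = -0.6000, Var(X) = 9.0400, Var(Y) = 4.4000
rho = Cov/(sqrt(VarX)*sqrt(VarY)) = -0.0951

-0.0951


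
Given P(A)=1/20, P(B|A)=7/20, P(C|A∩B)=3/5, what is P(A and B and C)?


P(A∩B∩C) = P(A) * P(B|A) * P(C|A∩B)
= 1/20 * 7/20 * 3/5
= 7/400 * 3/5 = 21/2000

21/2000


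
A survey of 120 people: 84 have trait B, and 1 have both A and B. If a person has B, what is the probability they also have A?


P(A|B) = P(A∩B)/P(B) = (1/120)/(84/120) = 1/84

1/84


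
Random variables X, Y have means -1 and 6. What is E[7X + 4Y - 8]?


E[7X + 4Y - 8] = 7*E[X] + 4*E[Y] - 8
= (7)*(-1) + (4)*(6) + (-8)
= -7 + 24 - 8 = 9

9


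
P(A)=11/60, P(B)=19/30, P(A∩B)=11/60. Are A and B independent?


P(A)*P(B) = 11/60*19/30 = 209/1800
P(A∩B) = 11/60 != 209/1800, so not independent

No, A and B are not independent


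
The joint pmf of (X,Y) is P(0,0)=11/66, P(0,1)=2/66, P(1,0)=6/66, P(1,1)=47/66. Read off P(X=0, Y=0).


Read from table: P(X=0, Y=0) = 11/66 = 1/6

1/6


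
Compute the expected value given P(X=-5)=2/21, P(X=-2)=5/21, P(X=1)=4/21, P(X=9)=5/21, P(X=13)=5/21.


E[X] = sum(x * P(x))
= -5*2/21 - 2*5/21 + 1*4/21 + 9*5/21 + 13*5/21
= 94/21

94/21


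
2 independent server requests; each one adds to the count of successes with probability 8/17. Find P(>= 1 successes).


P(at least one) = 1 - P(none)
P(none) = (1 - 8/17)^2 = (9/17)^2 = 81/289
P(at least one) = 1 - 81/289 = 208/289

208/289


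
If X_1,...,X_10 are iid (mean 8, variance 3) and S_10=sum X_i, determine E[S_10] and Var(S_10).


E[S_n] = n*mu = 10*8 = 80
Var(S_n) = n*sigma^2 = 10*3 = 30

E[S_10]=80, Var(S_10)=30


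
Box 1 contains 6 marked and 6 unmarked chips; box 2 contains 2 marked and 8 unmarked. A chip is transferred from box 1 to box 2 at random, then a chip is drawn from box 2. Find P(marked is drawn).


P(transfer marked) = 6/12 = 1/2; P(transfer unmarked) = 1/2
If marked transferred: Urn II has 3 marked of 11, so P(marked|marked moved) = 3/11
If unmarked transferred: Urn II has 2 marked of 11, so P(marked|unmarked moved) = 2/11
By total probability: P(marked) = 1/2*3/11 + 1/2*2/11 = 5/22

5/22


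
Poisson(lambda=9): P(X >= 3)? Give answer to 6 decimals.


P(X>=3) = 1 - P(X<=2) = 1 - (e^(-9)*9^0/0! + e^(-9)*9^1/1! + e^(-9)*9^2/2!)
≈ 1 - (0.0001234098 + 0.0011106882 + 0.0049980971)
= 1 - 0.0062321951 = 0.9937678049
≈ 0.993768

0.993768


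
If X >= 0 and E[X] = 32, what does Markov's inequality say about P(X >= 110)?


Markov: P(X >= a) <= E[X]/a
P(X >= 110) <= 32/110 = 16/55

16/55


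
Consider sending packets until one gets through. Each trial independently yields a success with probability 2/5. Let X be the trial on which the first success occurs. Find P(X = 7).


P(X=7) = (1-p)^6 * p = (3/5)^6 * 2/5
= 729/15625 * 2/5 = 1458/78125

1458/78125


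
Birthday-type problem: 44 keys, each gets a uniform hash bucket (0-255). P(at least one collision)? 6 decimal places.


P(all different) = prod((256-i)/256 for i=0..43) = 0.019753
P(at least one match) = 1 - 0.019753 = 0.980247

0.980247


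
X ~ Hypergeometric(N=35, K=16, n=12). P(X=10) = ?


P(X=10) = C(16,10)*C(19,2) / C(35,12)
= 8008*171 / 834451800
= 1369368/834451800 = 627/382075

627/382075


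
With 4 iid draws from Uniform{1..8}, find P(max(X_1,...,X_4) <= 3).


P(max <= 3) = P(all X_i <= 3) = (P(X_1 <= 3))^4
= (3/8)^4 = 81/4096

81/4096


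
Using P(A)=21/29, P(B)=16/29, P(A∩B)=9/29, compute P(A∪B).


P(A∪B) = P(A) + P(B) - P(A∩B)
= 21/29 + 16/29 - 9/29 = 28/29

28/29


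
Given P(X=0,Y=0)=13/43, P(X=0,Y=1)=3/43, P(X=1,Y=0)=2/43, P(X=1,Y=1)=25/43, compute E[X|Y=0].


P(Y=0) = 15/43
E[X|Y=0] = (0*13 + 1*2)/15 = 2/15

2/15


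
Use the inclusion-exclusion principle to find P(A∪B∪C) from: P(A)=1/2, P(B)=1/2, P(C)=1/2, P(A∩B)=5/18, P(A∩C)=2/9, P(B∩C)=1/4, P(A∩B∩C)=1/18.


P(A∪B∪C) = P(A)+P(B)+P(C) - P(AB)-P(AC)-P(BC) + P(ABC)
= 1/2+1/2+1/2 - 5/18-2/9-1/4 + 1/18
= 29/36

29/36


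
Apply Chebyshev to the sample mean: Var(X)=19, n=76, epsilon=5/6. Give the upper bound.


Var(Xbar) = Var(X)/n = 19/76
Chebyshev: P(|Xbar-mu| >= 5/6) <= Var(Xbar)/(5/6)^2 = (1/4)/(25/36) = 9/25

9/25


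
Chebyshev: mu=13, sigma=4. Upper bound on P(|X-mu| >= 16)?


k = 16/4 = 4
Chebyshev: P(|X-mu| >= k*sigma) <= 1/k^2 = 1/4^2 = 1/16

1/16


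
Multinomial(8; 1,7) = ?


8! = 40320
Denominator: 1!=1 * 7!=5040
Coefficient = 40320 / 5040 = 8

8


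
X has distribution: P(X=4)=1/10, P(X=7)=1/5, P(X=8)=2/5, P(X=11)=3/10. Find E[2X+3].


E[2X+3] = sum(g(x)*P(x))
= 11*1/10 + 17*1/5 + 19*2/5 + 25*3/10
= 98/5

98/5


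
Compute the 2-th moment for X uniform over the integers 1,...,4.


E[X^2] = (1/4) * sum(x^2 for x=1..4)
= 30/4 = 15/2

15/2


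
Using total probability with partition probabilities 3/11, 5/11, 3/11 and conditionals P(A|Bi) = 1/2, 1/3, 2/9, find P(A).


P(A) = P(A|B1)P(B1) + P(A|B2)P(B2) + P(A|B3)P(B3)
= 1/2*3/11 + 1/3*5/11 + 2/9*3/11
= 3/22 + 5/33 + 2/33 = 23/66

23/66


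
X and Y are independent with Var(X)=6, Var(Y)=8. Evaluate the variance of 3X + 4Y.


Independence => Cov(X,Y)=0
Var(3X + 4Y) = 3^2*Var(X) + 4^2*Var(Y)
= 9*6 + 16*8 = 182

182


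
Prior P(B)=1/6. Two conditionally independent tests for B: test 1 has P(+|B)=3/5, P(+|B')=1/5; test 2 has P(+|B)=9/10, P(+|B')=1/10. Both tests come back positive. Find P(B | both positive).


After test 1: P(+) = 3/5*1/6 + 1/5*5/6 = 4/15
P(B|+) = (1/10)/(4/15) = 3/8
After test 2 (use post1 as new prior): P(+) = 9/10*3/8 + 1/10*5/8 = 2/5
P(B|+,+) = (27/80)/(2/5) = 27/32

27/32


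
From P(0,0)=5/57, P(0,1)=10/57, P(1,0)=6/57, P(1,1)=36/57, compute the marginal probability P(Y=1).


P(Y=1) = P(0,1)+P(1,1) = 10/57 + 36/57 = 46/57

46/57


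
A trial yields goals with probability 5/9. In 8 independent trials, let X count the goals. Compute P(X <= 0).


P(X<=0) = P(X=0)
= 65536/43046721
= 65536/43046721

65536/43046721


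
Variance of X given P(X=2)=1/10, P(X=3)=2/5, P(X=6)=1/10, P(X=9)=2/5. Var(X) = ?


E[X] = 28/5, E[X^2] = 40
Var(X) = E[X^2] - (E[X])^2 = 40 - (28/5)^2 = 216/25

216/25


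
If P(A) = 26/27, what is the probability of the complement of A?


P(A') = 1 - P(A) = 1 - 26/27 = 1/27

1/27


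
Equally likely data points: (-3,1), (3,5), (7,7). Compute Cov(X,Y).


E[X]=7/3, E[Y]=13/3, E[XY]=61/3
Cov(X,Y) = E[XY] - E[X]E[Y] = 61/3 - 7/3*13/3 = 92/9

92/9


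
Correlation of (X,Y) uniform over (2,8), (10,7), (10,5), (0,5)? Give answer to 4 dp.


Cov(X,Y) = -0.3750, Var(X) = 20.7500, Var(Y) = 1.6875
rho = Cov/(sqrt(VarX)*sqrt(VarY)) = -0.0634

-0.0634


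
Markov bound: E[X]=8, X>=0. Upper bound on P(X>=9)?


Markov: P(X >= a) <= E[X]/a
P(X >= 9) <= 8/9

8/9


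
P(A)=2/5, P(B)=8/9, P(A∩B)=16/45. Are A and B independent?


P(A)*P(B) = 2/5*8/9 = 16/45
P(A∩B) = 16/45, which equals P(A)P(B), so independent

Yes, A and B are independent


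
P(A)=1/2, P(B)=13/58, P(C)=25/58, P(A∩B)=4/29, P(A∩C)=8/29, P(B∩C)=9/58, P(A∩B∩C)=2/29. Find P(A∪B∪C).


P(A∪B∪C) = P(A)+P(B)+P(C) - P(AB)-P(AC)-P(BC) + P(ABC)
= 1/2+13/58+25/58 - 4/29-8/29-9/58 + 2/29
= 19/29

19/29


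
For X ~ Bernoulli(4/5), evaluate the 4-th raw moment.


For Bernoulli: X in {0,1}
E[X^4] = 0^4*(1-4/5) + 1^4*4/5 = 4/5

4/5


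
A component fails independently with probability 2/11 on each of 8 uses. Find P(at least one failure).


P(at least one) = 1 - P(none)
P(none) = (1 - 2/11)^8 = (9/11)^8 = 43046721/214358881
P(at least one) = 1 - 43046721/214358881 = 171312160/214358881

171312160/214358881


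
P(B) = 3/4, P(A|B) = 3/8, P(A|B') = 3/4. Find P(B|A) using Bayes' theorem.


P(A) = P(A|B)P(B) + P(A|B')P(B') = 3/8*3/4 + 3/4*1/4 = 15/32
P(B|A) = P(A|B)P(B)/P(A) = (9/32)/(15/32) = 3/5

3/5


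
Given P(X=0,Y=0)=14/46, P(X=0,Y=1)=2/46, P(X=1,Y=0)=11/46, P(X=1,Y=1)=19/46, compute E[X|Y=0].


P(Y=0) = 25/46
E[X|Y=0] = (0*14 + 1*11)/25 = 11/25

11/25


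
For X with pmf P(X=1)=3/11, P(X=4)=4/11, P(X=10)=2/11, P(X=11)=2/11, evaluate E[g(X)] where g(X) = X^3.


E[X^3] = sum(g(x)*P(x))
= 1*3/11 + 64*4/11 + 1000*2/11 + 1331*2/11
= 4921/11

4921/11


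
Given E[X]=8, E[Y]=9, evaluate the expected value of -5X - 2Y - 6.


E[-5X - 2Y - 6] = -5*E[X] - 2*E[Y] - 6
= (-5)*(8) + (-2)*(9) + (-6)
= -40 - 18 - 6 = -64

-64


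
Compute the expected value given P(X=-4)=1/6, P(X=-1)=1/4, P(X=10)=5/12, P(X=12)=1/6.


E[X] = sum(x * P(x))
= -4*1/6 - 1*1/4 + 10*5/12 + 12*1/6
= 21/4

21/4


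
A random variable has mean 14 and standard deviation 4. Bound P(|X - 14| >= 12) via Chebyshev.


k = 12/4 = 3
Chebyshev: P(|X-mu| >= k*sigma) <= 1/k^2 = 1/3^2 = 1/9

1/9


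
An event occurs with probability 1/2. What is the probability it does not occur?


P(A') = 1 - P(A) = 1 - 1/2 = 1/2

1/2


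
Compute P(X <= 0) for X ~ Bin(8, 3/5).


P(X<=0) = P(X=0)
= 256/390625
= 256/390625

256/390625


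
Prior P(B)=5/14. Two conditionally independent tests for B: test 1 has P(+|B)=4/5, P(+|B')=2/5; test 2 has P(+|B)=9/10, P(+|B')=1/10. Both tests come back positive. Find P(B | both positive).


After test 1: P(+) = 4/5*5/14 + 2/5*9/14 = 19/35
P(B|+) = (2/7)/(19/35) = 10/19
After test 2 (use post1 as new prior): P(+) = 9/10*10/19 + 1/10*9/19 = 99/190
P(B|+,+) = (9/19)/(99/190) = 10/11

10/11


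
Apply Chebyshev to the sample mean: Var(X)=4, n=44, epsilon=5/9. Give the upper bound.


Var(Xbar) = Var(X)/n = 4/44
Chebyshev: P(|Xbar-mu| >= 5/9) <= Var(Xbar)/(5/9)^2 = (1/11)/(25/81) = 81/275

81/275


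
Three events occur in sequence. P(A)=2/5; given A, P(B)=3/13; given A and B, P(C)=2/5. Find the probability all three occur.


P(A∩B∩C) = P(A) * P(B|A) * P(C|A∩B)
= 2/5 * 3/13 * 2/5
= 6/65 * 2/5 = 12/325

12/325


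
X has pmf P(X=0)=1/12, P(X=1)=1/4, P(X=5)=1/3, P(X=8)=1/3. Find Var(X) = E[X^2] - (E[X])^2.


E[X] = 55/12, E[X^2] = 359/12
Var(X) = E[X^2] - (E[X])^2 = 359/12 - (55/12)^2 = 1283/144

1283/144


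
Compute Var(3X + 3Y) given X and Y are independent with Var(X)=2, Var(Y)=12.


Independence => Cov(X,Y)=0
Var(3X + 3Y) = 3^2*Var(X) + 3^2*Var(Y)
= 9*2 + 9*12 = 126

126


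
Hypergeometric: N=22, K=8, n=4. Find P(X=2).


P(X=2) = C(8,2)*C(14,2) / C(22,4)
= 28*91 / 7315
= 2548/7315 = 364/1045

364/1045


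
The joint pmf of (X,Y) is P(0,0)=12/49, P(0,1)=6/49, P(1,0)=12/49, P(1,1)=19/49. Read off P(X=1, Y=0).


Read from table: P(X=1, Y=0) = 12/49

12/49


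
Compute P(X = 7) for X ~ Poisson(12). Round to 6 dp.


P(X=7) = e^(-12) * 12^7 / 7!
≈ 0.000006144212353 * 35831808 / 5040
≈ 0.043682

0.043682


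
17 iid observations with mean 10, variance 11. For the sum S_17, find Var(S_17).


By independence, Var(S_n) = n*Var(X_1) = 17*11 = 187

187


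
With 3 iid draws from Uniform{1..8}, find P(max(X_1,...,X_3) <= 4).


P(max <= 4) = P(all X_i <= 4) = (P(X_1 <= 4))^3
= (4/8)^3 = (1/2)^3 = 1/8

1/8


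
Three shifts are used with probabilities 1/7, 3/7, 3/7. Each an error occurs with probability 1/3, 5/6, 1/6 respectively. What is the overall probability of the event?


P(A) = P(A|B1)P(B1) + P(A|B2)P(B2) + P(A|B3)P(B3)
= 1/3*1/7 + 5/6*3/7 + 1/6*3/7
= 1/21 + 5/14 + 1/14 = 10/21

10/21


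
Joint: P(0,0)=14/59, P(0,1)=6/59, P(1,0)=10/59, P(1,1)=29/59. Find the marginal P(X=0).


P(X=0) = P(0,0)+P(0,1) = 14/59 + 6/59 = 20/59

20/59


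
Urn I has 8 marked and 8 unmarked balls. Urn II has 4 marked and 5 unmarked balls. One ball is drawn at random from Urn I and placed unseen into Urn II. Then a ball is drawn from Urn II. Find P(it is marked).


P(transfer marked) = 8/16 = 1/2; P(transfer unmarked) = 1/2
If marked transferred: Urn II has 5 marked of 10, so P(marked|marked moved) = 1/2
If unmarked transferred: Urn II has 4 marked of 10, so P(marked|unmarked moved) = 2/5
By total probability: P(marked) = 1/2*1/2 + 1/2*2/5 = 9/20

9/20


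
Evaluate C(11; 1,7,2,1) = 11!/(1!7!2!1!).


11! = 39916800
Denominator: 1!=1 * 7!=5040 * 2!=2 * 1!=1
Coefficient = 39916800 / 10080 = 3960

3960


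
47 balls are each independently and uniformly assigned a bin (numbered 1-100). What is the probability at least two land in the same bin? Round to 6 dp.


P(all different) = prod((100-i)/100 for i=0..46) = 0.000002
P(at least one match) = 1 - 0.000002 = 0.999998

0.999998


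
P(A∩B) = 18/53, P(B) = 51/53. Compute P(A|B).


P(A|B) = P(A∩B)/P(B) = (18/53)/(51/53) = 18/51 = 6/17

6/17


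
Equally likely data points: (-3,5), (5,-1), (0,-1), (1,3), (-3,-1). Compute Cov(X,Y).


E[X]=0, E[Y]=1, E[XY]=-14/5
Cov(X,Y) = E[XY] - E[X]E[Y] = -14/5 - 0*1 = -14/5

-14/5


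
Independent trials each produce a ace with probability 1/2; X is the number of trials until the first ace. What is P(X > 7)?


P(X > 7) = P(first 7 trials all fail) = (1-p)^7 = (1/2)^7 = 1/128

1/128


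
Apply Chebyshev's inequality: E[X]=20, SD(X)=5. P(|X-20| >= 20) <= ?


k = 20/5 = 4
Chebyshev: P(|X-mu| >= k*sigma) <= 1/k^2 = 1/4^2 = 1/16

1/16


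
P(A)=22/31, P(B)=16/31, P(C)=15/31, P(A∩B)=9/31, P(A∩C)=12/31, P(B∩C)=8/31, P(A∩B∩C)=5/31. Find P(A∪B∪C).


P(A∪B∪C) = P(A)+P(B)+P(C) - P(AB)-P(AC)-P(BC) + P(ABC)
= 22/31+16/31+15/31 - 9/31-12/31-8/31 + 5/31
= 29/31

29/31


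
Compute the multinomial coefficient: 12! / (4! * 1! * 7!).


12! = 479001600
Denominator: 4!=24 * 1!=1 * 7!=5040
Coefficient = 479001600 / 120960 = 3960

3960


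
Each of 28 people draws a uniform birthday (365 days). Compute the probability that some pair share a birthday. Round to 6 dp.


P(all different) = prod((365-i)/365 for i=0..27) = 0.345539
P(at least one match) = 1 - 0.345539 = 0.654461

0.654461


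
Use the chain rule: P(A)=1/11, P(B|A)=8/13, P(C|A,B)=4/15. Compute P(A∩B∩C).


P(A∩B∩C) = P(A) * P(B|A) * P(C|A∩B)
= 1/11 * 8/13 * 4/15
= 8/143 * 4/15 = 32/2145

32/2145


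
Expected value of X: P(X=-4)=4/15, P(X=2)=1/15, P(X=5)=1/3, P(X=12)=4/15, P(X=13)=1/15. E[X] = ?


E[X] = sum(x * P(x))
= -4*4/15 + 2*1/15 + 5*1/3 + 12*4/15 + 13*1/15
= 24/5

24/5


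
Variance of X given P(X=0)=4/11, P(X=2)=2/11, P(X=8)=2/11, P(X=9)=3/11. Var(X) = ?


E[X] = 47/11, E[X^2] = 379/11
Var(X) = E[X^2] - (E[X])^2 = 379/11 - (47/11)^2 = 1960/121

1960/121


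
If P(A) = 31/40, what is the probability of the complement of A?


P(A') = 1 - P(A) = 1 - 31/40 = 9/40

9/40


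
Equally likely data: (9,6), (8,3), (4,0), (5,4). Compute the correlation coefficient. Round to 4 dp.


Cov(X,Y) = 3.3750, Var(X) = 4.2500, Var(Y) = 4.6875
rho = Cov/(sqrt(VarX)*sqrt(VarY)) = 0.7562

0.7562


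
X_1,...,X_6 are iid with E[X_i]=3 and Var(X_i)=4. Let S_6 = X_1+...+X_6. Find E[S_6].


E[S_n] = n*E[X_1] = 6*3 = 18

18


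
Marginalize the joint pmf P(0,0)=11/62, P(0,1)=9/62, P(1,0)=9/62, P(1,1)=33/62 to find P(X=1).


P(X=1) = P(1,0)+P(1,1) = 9/62 + 33/62 = 42/62 = 21/31

21/31


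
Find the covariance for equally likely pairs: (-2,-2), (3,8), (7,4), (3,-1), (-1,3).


E[X]=2, E[Y]=12/5, E[XY]=10
Cov(X,Y) = E[XY] - E[X]E[Y] = 10 - 2*12/5 = 26/5

26/5


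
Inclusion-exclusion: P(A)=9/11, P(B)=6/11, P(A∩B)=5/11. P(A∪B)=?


P(A∪B) = P(A) + P(B) - P(A∩B)
= 9/11 + 6/11 - 5/11 = 10/11

10/11


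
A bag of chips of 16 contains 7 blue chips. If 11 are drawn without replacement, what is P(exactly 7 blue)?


P(X=7) = C(7,7)*C(9,4) / C(16,11)
= 1*126 / 4368
= 126/4368 = 3/104

3/104


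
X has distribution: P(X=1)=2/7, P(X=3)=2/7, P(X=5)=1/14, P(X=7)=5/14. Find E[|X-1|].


E[|X-1|] = sum(g(x)*P(x))
= 0*2/7 + 2*2/7 + 4*1/14 + 6*5/14
= 3

3


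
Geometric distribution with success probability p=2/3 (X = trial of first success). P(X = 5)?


P(X=5) = (1-p)^4 * p = (1/3)^4 * 2/3
= 1/81 * 2/3 = 2/243

2/243


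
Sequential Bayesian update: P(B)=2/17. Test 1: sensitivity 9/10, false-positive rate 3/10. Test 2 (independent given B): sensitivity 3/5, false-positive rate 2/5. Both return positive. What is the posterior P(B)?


After test 1: P(+) = 9/10*2/17 + 3/10*15/17 = 63/170
P(B|+) = (9/85)/(63/170) = 2/7
After test 2 (use post1 as new prior): P(+) = 3/5*2/7 + 2/5*5/7 = 16/35
P(B|+,+) = (6/35)/(16/35) = 3/8

3/8


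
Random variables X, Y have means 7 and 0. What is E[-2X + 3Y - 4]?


E[-2X + 3Y - 4] = -2*E[X] + 3*E[Y] - 4
= (-2)*(7) + (3)*(0) + (-4)
= -14 + 0 - 4 = -18

-18


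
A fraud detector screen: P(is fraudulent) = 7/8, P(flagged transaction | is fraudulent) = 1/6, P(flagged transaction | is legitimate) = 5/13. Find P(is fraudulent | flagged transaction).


P(A) = P(A|B)P(B) + P(A|B')P(B') = 1/6*7/8 + 5/13*1/8 = 121/624
P(B|A) = P(A|B)P(B)/P(A) = (7/48)/(121/624) = 91/121

91/121


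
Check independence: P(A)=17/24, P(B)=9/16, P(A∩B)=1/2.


P(A)*P(B) = 17/24*9/16 = 51/128
P(A∩B) = 1/2 != 51/128, so not independent

No, A and B are not independent


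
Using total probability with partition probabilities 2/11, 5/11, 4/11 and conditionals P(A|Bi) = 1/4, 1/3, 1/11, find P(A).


P(A) = P(A|B1)P(B1) + P(A|B2)P(B2) + P(A|B3)P(B3)
= 1/4*2/11 + 1/3*5/11 + 1/11*4/11
= 1/22 + 5/33 + 4/121 = 167/726

167/726


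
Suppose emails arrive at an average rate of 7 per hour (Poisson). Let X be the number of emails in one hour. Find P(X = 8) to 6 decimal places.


P(X=8) = e^(-7) * 7^8 / 8!
≈ 0.0009118819656 * 5764801 / 40320
≈ 0.130377

0.130377


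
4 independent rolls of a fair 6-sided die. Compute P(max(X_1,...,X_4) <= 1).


P(max <= 1) = P(all X_i <= 1) = (P(X_1 <= 1))^4
= (1/6)^4 = 1/1296

1/1296


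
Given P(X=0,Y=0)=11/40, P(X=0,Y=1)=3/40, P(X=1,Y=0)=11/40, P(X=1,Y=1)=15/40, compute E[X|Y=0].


P(Y=0) = 22/40
E[X|Y=0] = (0*11 + 1*11)/22 = 11/22 = 1/2

1/2


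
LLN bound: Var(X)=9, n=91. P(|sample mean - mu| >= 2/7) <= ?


Var(Xbar) = Var(X)/n = 9/91
Chebyshev: P(|Xbar-mu| >= 2/7) <= Var(Xbar)/(2/7)^2 = (9/91)/(4/49) = 63/52
Bound exceeds 1, so trivial bound: 1

1


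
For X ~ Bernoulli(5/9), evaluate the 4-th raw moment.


For Bernoulli: X in {0,1}
E[X^4] = 0^4*(1-5/9) + 1^4*5/9 = 5/9

5/9


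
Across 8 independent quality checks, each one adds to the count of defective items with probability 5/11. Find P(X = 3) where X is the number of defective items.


P(X=3) = C(8,3) * p^3 * (1-p)^5
= 56 * 125/1331 * 7776/161051
= 54432000/214358881

54432000/214358881


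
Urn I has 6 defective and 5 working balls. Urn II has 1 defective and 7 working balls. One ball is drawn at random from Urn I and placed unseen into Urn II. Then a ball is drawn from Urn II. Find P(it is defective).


P(transfer defective) = 6/11; P(transfer working) = 5/11
If defective transferred: Urn II has 2 defective of 9, so P(defective|defective moved) = 2/9
If working transferred: Urn II has 1 defective of 9, so P(defective|working moved) = 1/9
By total probability: P(defective) = 6/11*2/9 + 5/11*1/9 = 17/99

17/99


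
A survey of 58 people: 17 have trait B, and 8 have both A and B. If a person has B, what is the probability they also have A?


P(A|B) = P(A∩B)/P(B) = (8/58)/(17/58) = 8/17

8/17


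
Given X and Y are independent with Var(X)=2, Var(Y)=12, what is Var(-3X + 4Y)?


Independence => Cov(X,Y)=0
Var(-3X + 4Y) = (-3)^2*Var(X) + 4^2*Var(Y)
= 9*2 + 16*12 = 210

210


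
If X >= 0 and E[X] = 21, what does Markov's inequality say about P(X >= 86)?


Markov: P(X >= a) <= E[X]/a
P(X >= 86) <= 21/86

21/86


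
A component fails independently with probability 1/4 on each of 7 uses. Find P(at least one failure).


P(at least one) = 1 - P(none)
P(none) = (1 - 1/4)^7 = (3/4)^7 = 2187/16384
P(at least one) = 1 - 2187/16384 = 14197/16384

14197/16384


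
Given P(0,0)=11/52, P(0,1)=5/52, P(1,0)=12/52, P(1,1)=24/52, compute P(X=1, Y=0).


Read from table: P(X=1, Y=0) = 12/52 = 3/13

3/13


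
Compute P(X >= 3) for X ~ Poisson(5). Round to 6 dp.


P(X>=3) = 1 - P(X<=2) = 1 - (e^(-5)*5^0/0! + e^(-5)*5^1/1! + e^(-5)*5^2/2!)
≈ 1 - (0.0067379470 + 0.0336897350 + 0.0842243375)
= 1 - 0.1246520195 = 0.8753479805
≈ 0.875348

0.875348


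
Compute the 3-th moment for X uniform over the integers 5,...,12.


E[X^3] = (1/8) * sum(x^3 for x=5..12)
= 5984/8 = 748

748


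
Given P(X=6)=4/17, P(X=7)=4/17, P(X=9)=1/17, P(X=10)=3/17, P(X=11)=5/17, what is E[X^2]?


E[X^2] = sum(g(x)*P(x))
= 36*4/17 + 49*4/17 + 81*1/17 + 100*3/17 + 121*5/17
= 78

78


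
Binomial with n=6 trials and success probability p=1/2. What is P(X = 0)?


P(X=0) = C(6,0) * p^0 * (1-p)^6
= 1 * 1 * 1/64
= 1/64

1/64


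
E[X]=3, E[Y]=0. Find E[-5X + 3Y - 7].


E[-5X + 3Y - 7] = -5*E[X] + 3*E[Y] - 7
= (-5)*(3) + (3)*(0) + (-7)
= -15 + 0 - 7 = -22

-22


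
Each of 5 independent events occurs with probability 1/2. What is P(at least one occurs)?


P(at least one) = 1 - P(none)
P(none) = (1 - 1/2)^5 = (1/2)^5 = 1/32
P(at least one) = 1 - 1/32 = 31/32

31/32


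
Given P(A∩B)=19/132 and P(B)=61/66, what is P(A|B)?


P(A|B) = P(A∩B)/P(B) = (19/132)/(122/132) = 19/122

19/122


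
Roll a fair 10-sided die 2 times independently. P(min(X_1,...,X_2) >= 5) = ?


P(min >= 5) = P(all X_i >= 5) = (P(X_1 >= 5))^2
= (6/10)^2 = (3/5)^2 = 9/25

9/25


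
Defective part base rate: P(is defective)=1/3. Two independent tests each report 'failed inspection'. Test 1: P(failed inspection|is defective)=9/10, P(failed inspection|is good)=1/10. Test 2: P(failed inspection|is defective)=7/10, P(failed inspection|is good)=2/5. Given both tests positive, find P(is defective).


After test 1: P(+) = 9/10*1/3 + 1/10*2/3 = 11/30
P(B|+) = (3/10)/(11/30) = 9/11
After test 2 (use post1 as new prior): P(+) = 7/10*9/11 + 2/5*2/11 = 71/110
P(B|+,+) = (63/110)/(71/110) = 63/71

63/71


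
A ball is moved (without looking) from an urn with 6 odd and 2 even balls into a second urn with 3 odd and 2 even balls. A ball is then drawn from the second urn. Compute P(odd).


P(transfer odd) = 6/8 = 3/4; P(transfer even) = 1/4
If odd transferred: Urn II has 4 odd of 6, so P(odd|odd moved) = 2/3
If even transferred: Urn II has 3 odd of 6, so P(odd|even moved) = 1/2
By total probability: P(odd) = 3/4*2/3 + 1/4*1/2 = 5/8

5/8


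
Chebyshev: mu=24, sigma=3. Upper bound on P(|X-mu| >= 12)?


k = 12/3 = 4
Chebyshev: P(|X-mu| >= k*sigma) <= 1/k^2 = 1/4^2 = 1/16

1/16


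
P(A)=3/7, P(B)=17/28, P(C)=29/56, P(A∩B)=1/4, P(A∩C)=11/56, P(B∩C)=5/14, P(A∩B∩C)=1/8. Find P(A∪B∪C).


P(A∪B∪C) = P(A)+P(B)+P(C) - P(AB)-P(AC)-P(BC) + P(ABC)
= 3/7+17/28+29/56 - 1/4-11/56-5/14 + 1/8
= 7/8

7/8


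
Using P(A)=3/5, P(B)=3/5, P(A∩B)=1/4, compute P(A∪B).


P(A∪B) = P(A) + P(B) - P(A∩B)
= 3/5 + 3/5 - 1/4 = 19/20

19/20


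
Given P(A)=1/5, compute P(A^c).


P(A') = 1 - P(A) = 1 - 1/5 = 4/5

4/5


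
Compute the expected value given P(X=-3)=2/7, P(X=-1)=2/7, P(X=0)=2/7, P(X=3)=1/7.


E[X] = sum(x * P(x))
= -3*2/7 - 1*2/7 + 0*2/7 + 3*1/7
= -5/7

-5/7


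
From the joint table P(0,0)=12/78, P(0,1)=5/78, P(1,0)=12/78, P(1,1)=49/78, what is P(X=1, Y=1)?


Read from table: P(X=1, Y=1) = 49/78

49/78


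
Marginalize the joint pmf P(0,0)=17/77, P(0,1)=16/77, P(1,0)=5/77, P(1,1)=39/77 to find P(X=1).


P(X=1) = P(1,0)+P(1,1) = 5/77 + 39/77 = 44/77 = 4/7

4/7


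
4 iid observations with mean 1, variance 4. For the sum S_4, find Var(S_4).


By independence, Var(S_n) = n*Var(X_1) = 4*4 = 16

16


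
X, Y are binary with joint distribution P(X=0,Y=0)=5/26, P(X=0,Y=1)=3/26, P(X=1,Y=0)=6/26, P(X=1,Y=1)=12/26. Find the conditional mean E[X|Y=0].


P(Y=0) = 11/26
E[X|Y=0] = (0*5 + 1*6)/11 = 6/11

6/11


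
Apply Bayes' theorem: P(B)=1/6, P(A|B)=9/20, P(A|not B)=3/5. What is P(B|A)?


P(A) = P(A|B)P(B) + P(A|B')P(B') = 9/20*1/6 + 3/5*5/6 = 23/40
P(B|A) = P(A|B)P(B)/P(A) = (3/40)/(23/40) = 3/23

3/23


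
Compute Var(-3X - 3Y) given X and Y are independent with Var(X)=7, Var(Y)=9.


Independence => Cov(X,Y)=0
Var(-3X - 3Y) = (-3)^2*Var(X) + (-3)^2*Var(Y)
= 9*7 + 9*9 = 144

144


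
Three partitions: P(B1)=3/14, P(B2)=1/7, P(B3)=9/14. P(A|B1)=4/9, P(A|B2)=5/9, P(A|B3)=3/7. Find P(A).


P(A) = P(A|B1)P(B1) + P(A|B2)P(B2) + P(A|B3)P(B3)
= 4/9*3/14 + 5/9*1/7 + 3/7*9/14
= 2/21 + 5/63 + 27/98 = 397/882

397/882


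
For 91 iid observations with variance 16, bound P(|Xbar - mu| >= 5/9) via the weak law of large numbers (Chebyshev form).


Var(Xbar) = Var(X)/n = 16/91
Chebyshev: P(|Xbar-mu| >= 5/9) <= Var(Xbar)/(5/9)^2 = (16/91)/(25/81) = 1296/2275

1296/2275


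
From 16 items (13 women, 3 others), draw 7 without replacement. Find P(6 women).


P(X=6) = C(13,6)*C(3,1) / C(16,7)
= 1716*3 / 11440
= 5148/11440 = 9/20

9/20


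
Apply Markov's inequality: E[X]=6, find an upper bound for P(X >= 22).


Markov: P(X >= a) <= E[X]/a
P(X >= 22) <= 6/22 = 3/11

3/11


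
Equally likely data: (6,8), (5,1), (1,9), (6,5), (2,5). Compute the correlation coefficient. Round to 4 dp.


Cov(X,Y) = -2.0000, Var(X) = 4.4000, Var(Y) = 7.8400
rho = Cov/(sqrt(VarX)*sqrt(VarY)) = -0.3405

-0.3405


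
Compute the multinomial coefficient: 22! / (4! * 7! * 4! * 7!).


22! = 1124000727777607680000
Denominator: 4!=24 * 7!=5040 * 4!=24 * 7!=5040
Coefficient = 1124000727777607680000 / 14631321600 = 76821544800

76821544800


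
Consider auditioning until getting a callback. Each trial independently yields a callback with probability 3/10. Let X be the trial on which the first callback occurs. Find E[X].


For geometric (trials until first success), E[X] = 1/p = 1/(3/10) = 10/3

10/3


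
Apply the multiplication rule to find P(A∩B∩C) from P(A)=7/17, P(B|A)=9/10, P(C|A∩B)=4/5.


P(A∩B∩C) = P(A) * P(B|A) * P(C|A∩B)
= 7/17 * 9/10 * 4/5
= 63/170 * 4/5 = 126/425

126/425


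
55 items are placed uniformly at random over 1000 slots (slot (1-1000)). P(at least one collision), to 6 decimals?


P(all different) = prod((1000-i)/1000 for i=0..54) = 0.220306
P(at least one match) = 1 - 0.220306 = 0.779694

0.779694


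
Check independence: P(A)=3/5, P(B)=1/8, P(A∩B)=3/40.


P(A)*P(B) = 3/5*1/8 = 3/40
P(A∩B) = 3/40, which equals P(A)P(B), so independent

Yes, A and B are independent


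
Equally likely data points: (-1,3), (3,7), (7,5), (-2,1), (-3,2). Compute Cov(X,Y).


E[X]=4/5, E[Y]=18/5, E[XY]=9
Cov(X,Y) = E[XY] - E[X]E[Y] = 9 - 4/5*18/5 = 153/25

153/25


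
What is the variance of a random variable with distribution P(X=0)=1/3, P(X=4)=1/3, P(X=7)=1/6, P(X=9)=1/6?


E[X] = 4, E[X^2] = 27
Var(X) = E[X^2] - (E[X])^2 = 27 - (4)^2 = 11

11


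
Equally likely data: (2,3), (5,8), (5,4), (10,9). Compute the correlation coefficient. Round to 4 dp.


Cov(X,Y) = 6.0000, Var(X) = 8.2500, Var(Y) = 6.5000
rho = Cov/(sqrt(VarX)*sqrt(VarY)) = 0.8193

0.8193


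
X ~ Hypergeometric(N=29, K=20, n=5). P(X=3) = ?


P(X=3) = C(20,3)*C(9,2) / C(29,5)
= 1140*36 / 118755
= 41040/118755 = 912/2639

912/2639


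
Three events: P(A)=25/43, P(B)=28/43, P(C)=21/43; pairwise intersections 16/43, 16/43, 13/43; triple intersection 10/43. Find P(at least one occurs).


P(A∪B∪C) = P(A)+P(B)+P(C) - P(AB)-P(AC)-P(BC) + P(ABC)
= 25/43+28/43+21/43 - 16/43-16/43-13/43 + 10/43
= 39/43

39/43


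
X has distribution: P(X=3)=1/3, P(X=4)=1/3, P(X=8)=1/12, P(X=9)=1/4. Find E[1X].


E[1X] = sum(g(x)*P(x))
= 3*1/3 + 4*1/3 + 8*1/12 + 9*1/4
= 21/4

21/4


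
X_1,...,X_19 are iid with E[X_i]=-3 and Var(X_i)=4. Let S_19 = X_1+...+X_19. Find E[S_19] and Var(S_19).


E[S_n] = n*mu = 19*-3 = -57
Var(S_n) = n*sigma^2 = 19*4 = 76

E[S_19]=-57, Var(S_19)=76


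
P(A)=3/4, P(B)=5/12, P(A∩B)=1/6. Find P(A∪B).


P(A∪B) = P(A) + P(B) - P(A∩B)
= 3/4 + 5/12 - 1/6 = 1

1


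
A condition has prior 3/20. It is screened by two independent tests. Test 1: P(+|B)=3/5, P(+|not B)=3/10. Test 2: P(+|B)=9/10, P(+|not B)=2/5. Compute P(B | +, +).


After test 1: P(+) = 3/5*3/20 + 3/10*17/20 = 69/200
P(B|+) = (9/100)/(69/200) = 6/23
After test 2 (use post1 as new prior): P(+) = 9/10*6/23 + 2/5*17/23 = 61/115
P(B|+,+) = (27/115)/(61/115) = 27/61

27/61


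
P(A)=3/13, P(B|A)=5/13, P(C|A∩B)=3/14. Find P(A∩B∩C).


P(A∩B∩C) = P(A) * P(B|A) * P(C|A∩B)
= 3/13 * 5/13 * 3/14
= 15/169 * 3/14 = 45/2366

45/2366


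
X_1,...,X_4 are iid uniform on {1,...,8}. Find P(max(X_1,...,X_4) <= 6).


P(max <= 6) = P(all X_i <= 6) = (P(X_1 <= 6))^4
= (6/8)^4 = (3/4)^4 = 81/256

81/256


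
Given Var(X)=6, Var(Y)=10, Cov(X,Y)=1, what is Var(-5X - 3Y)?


Var(-5X - 3Y) = (-5)^2*Var(X) + (-3)^2*Var(Y) + 2*(-5)*(-3)*Cov(X,Y)
= 25*6 + 9*10 + 30*1
= 150 + 90 + 30 = 270

270


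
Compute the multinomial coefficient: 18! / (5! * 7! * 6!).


18! = 6402373705728000
Denominator: 5!=120 * 7!=5040 * 6!=720
Coefficient = 6402373705728000 / 435456000 = 14702688

14702688


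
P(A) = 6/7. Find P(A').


P(A') = 1 - P(A) = 1 - 6/7 = 1/7

1/7


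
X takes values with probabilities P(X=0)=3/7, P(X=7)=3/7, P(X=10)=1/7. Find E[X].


E[X] = sum(x * P(x))
= 0*3/7 + 7*3/7 + 10*1/7
= 31/7

31/7


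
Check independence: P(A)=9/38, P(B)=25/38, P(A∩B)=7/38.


P(A)*P(B) = 9/38*25/38 = 225/1444
P(A∩B) = 7/38 != 225/1444, so not independent

No, A and B are not independent


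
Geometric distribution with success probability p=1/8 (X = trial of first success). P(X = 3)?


P(X=3) = (1-p)^2 * p = (7/8)^2 * 1/8
= 49/64 * 1/8 = 49/512

49/512


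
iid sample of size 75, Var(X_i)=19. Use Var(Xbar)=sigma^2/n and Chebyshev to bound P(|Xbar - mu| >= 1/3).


Var(Xbar) = Var(X)/n = 19/75
Chebyshev: P(|Xbar-mu| >= 1/3) <= Var(Xbar)/(1/3)^2 = (19/75)/(1/9) = 57/25
Bound exceeds 1, so trivial bound: 1

1


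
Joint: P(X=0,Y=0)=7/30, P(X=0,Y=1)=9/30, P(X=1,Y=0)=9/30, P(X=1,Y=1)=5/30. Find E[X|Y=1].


P(Y=1) = 14/30
E[X|Y=1] = (0*9 + 1*5)/14 = 5/14

5/14


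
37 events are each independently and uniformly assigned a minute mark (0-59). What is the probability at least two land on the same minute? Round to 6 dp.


P(all different) = prod((60-i)/60 for i=0..36) = 0.000001
P(at least one match) = 1 - 0.000001 = 0.999999

0.999999


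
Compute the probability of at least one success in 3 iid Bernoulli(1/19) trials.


P(at least one) = 1 - P(none)
P(none) = (1 - 1/19)^3 = (18/19)^3 = 5832/6859
P(at least one) = 1 - 5832/6859 = 1027/6859

1027/6859


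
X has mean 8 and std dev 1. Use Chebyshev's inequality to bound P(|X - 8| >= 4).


k = 4/1 = 4
Chebyshev: P(|X-mu| >= k*sigma) <= 1/k^2 = 1/4^2 = 1/16

1/16


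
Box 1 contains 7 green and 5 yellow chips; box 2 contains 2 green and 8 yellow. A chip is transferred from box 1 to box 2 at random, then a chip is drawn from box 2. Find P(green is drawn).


P(transfer green) = 7/12; P(transfer yellow) = 5/12
If green transferred: Urn II has 3 green of 11, so P(green|green moved) = 3/11
If yellow transferred: Urn II has 2 green of 11, so P(green|yellow moved) = 2/11
By total probability: P(green) = 7/12*3/11 + 5/12*2/11 = 31/132

31/132


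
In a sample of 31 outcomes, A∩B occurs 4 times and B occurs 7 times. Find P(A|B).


P(A|B) = P(A∩B)/P(B) = (4/31)/(7/31) = 4/7

4/7


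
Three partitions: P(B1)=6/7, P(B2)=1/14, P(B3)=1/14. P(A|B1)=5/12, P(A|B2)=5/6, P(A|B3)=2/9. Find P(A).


P(A) = P(A|B1)P(B1) + P(A|B2)P(B2) + P(A|B3)P(B3)
= 5/12*6/7 + 5/6*1/14 + 2/9*1/14
= 5/14 + 5/84 + 1/63 = 109/252

109/252


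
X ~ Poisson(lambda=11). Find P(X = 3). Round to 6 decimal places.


P(X=3) = e^(-11) * 11^3 / 3!
≈ 0.00001670170079 * 1331 / 6
≈ 0.003705

0.003705


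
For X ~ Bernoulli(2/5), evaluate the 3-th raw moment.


For Bernoulli: X in {0,1}
E[X^3] = 0^3*(1-2/5) + 1^3*2/5 = 2/5

2/5


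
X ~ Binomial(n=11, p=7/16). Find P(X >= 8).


P(X>=8) = P(X=8) + P(X=9) + P(X=10) + P(X=11)
= 693419088285/17592186044416 + 179775319185/17592186044416 + 27965049651/17592186044416 + 1977326743/17592186044416
= 112892097983/2199023255552

112892097983/2199023255552


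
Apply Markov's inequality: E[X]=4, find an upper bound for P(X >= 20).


Markov: P(X >= a) <= E[X]/a
P(X >= 20) <= 4/20 = 1/5

1/5


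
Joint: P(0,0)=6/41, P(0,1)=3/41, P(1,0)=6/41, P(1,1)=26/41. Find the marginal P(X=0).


P(X=0) = P(0,0)+P(0,1) = 6/41 + 3/41 = 9/41

9/41


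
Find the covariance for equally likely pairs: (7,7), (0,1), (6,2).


E[X]=13/3, E[Y]=10/3, E[XY]=61/3
Cov(X,Y) = E[XY] - E[X]E[Y] = 61/3 - 13/3*10/3 = 53/9

53/9


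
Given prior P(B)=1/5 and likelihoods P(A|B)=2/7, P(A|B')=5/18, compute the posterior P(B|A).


P(A) = P(A|B)P(B) + P(A|B')P(B') = 2/7*1/5 + 5/18*4/5 = 88/315
P(B|A) = P(A|B)P(B)/P(A) = (2/35)/(88/315) = 9/44

9/44


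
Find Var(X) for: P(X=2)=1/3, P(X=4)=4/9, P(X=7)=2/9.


E[X] = 4, E[X^2] = 58/3
Var(X) = E[X^2] - (E[X])^2 = 58/3 - (4)^2 = 10/3

10/3


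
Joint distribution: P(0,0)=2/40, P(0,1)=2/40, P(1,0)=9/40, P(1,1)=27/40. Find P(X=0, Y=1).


Read from table: P(X=0, Y=1) = 2/40 = 1/20

1/20


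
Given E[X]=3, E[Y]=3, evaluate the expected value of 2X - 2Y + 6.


E[2X - 2Y + 6] = 2*E[X] - 2*E[Y] + 6
= (2)*(3) + (-2)*(3) + (6)
= 6 - 6 + 6 = 6

6


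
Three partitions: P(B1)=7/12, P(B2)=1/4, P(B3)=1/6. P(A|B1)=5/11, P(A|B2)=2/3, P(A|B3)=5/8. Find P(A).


P(A) = P(A|B1)P(B1) + P(A|B2)P(B2) + P(A|B3)P(B3)
= 5/11*7/12 + 2/3*1/4 + 5/8*1/6
= 35/132 + 1/6 + 5/48 = 283/528

283/528


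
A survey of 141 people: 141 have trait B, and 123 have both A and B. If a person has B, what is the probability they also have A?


P(A|B) = P(A∩B)/P(B) = (123/141)/(141/141) = 123/141 = 41/47

41/47


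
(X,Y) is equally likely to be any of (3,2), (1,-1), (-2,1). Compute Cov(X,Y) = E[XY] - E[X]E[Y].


E[X]=2/3, E[Y]=2/3, E[XY]=1
Cov(X,Y) = E[XY] - E[X]E[Y] = 1 - 2/3*2/3 = 5/9

5/9


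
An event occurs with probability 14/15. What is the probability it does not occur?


P(A') = 1 - P(A) = 1 - 14/15 = 1/15

1/15


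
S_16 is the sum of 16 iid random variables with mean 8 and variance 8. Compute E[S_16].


E[S_n] = n*E[X_1] = 16*8 = 128

128


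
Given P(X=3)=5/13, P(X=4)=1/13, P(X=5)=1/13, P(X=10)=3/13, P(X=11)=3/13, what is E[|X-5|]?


E[|X-5|] = sum(g(x)*P(x))
= 2*5/13 + 1*1/13 + 0*1/13 + 5*3/13 + 6*3/13
= 44/13

44/13


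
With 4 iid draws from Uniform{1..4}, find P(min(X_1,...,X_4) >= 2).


P(min >= 2) = P(all X_i >= 2) = (P(X_1 >= 2))^4
= (3/4)^4 = 81/256

81/256


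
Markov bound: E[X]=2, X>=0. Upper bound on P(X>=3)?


Markov: P(X >= a) <= E[X]/a
P(X >= 3) <= 2/3

2/3


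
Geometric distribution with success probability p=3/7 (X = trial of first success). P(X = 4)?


P(X=4) = (1-p)^3 * p = (4/7)^3 * 3/7
= 64/343 * 3/7 = 192/2401

192/2401


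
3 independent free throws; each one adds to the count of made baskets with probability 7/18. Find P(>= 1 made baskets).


P(at least one) = 1 - P(none)
P(none) = (1 - 7/18)^3 = (11/18)^3 = 1331/5832
P(at least one) = 1 - 1331/5832 = 4501/5832

4501/5832
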